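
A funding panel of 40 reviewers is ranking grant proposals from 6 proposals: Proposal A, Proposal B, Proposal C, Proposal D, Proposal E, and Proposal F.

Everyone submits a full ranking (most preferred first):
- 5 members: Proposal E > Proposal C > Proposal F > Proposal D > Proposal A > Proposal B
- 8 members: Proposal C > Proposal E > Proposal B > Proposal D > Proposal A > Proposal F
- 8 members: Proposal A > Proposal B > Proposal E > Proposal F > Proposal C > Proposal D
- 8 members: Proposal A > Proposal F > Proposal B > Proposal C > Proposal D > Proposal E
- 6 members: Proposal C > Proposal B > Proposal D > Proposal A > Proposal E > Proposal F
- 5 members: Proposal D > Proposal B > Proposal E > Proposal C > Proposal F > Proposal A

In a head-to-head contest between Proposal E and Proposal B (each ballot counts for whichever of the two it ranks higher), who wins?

Proposal E is ranked above Proposal B on 13 ballots; Proposal B above Proposal E on 27.

Proposal B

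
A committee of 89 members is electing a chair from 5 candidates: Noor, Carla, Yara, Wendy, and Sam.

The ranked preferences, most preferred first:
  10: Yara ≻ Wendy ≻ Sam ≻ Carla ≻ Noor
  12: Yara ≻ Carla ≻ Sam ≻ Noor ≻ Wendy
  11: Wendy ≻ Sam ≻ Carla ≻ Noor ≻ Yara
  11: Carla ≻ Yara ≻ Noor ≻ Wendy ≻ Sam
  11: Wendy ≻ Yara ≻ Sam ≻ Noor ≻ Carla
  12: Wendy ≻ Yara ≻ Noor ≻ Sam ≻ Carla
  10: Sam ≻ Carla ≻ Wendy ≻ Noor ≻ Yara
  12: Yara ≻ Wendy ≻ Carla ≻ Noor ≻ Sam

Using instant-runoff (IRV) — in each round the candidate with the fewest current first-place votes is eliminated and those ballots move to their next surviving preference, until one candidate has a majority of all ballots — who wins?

Yara

Round 1: Noor 0, Carla 11, Yara 34, Wendy 34, Sam 10. Noor eliminated.
Round 2: Carla 11, Yara 34, Wendy 34, Sam 10. Sam eliminated.
Round 3: Carla 21, Yara 34, Wendy 34. Carla eliminated.
Round 4: Yara 45, Wendy 44. Yara has a majority (≥45).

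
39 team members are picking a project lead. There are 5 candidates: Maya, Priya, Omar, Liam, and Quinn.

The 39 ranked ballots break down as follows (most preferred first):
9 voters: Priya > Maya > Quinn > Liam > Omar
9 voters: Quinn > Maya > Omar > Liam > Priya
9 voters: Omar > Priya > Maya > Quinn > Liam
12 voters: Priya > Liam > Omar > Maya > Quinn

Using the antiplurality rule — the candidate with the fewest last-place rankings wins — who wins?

Maya

Last-place votes: Maya 0, Priya 9, Omar 9, Liam 9, Quinn 12.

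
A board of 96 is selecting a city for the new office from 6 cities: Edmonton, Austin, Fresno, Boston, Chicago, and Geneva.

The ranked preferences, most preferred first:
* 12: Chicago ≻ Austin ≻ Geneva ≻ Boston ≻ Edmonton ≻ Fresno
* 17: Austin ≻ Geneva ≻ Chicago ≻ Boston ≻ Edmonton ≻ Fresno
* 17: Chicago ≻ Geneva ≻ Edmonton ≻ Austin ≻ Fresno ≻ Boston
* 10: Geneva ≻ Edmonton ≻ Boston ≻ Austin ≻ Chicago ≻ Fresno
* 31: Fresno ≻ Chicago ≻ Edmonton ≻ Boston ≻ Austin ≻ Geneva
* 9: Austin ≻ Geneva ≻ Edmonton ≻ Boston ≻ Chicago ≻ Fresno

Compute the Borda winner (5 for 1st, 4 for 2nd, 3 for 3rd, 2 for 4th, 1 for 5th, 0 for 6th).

Chicago

Edmonton: 12×1 + 17×1 + 17×3 + 10×4 + 31×3 + 9×3 = 240
Austin: 12×4 + 17×5 + 17×2 + 10×2 + 31×1 + 9×5 = 263
Fresno: 12×0 + 17×0 + 17×1 + 10×0 + 31×5 + 9×0 = 172
Boston: 12×2 + 17×2 + 17×0 + 10×3 + 31×2 + 9×2 = 168
Chicago: 12×5 + 17×3 + 17×5 + 10×1 + 31×4 + 9×1 = 339
Geneva: 12×3 + 17×4 + 17×4 + 10×5 + 31×0 + 9×4 = 258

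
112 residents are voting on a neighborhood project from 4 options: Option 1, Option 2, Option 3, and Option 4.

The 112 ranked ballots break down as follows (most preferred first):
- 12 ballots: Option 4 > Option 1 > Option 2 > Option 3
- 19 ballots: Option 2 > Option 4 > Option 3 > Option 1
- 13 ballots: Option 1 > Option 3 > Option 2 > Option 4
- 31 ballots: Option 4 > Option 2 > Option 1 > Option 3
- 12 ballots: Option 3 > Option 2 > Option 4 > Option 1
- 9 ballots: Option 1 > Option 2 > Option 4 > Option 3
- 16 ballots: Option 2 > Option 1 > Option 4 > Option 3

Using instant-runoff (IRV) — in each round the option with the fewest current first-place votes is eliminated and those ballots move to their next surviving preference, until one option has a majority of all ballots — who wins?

Option 2

Round 1: Option 1 22, Option 2 35, Option 3 12, Option 4 43. Option 3 eliminated.
Round 2: Option 1 22, Option 2 47, Option 4 43. Option 1 eliminated.
Round 3: Option 2 69, Option 4 43. Option 2 has a majority (≥57).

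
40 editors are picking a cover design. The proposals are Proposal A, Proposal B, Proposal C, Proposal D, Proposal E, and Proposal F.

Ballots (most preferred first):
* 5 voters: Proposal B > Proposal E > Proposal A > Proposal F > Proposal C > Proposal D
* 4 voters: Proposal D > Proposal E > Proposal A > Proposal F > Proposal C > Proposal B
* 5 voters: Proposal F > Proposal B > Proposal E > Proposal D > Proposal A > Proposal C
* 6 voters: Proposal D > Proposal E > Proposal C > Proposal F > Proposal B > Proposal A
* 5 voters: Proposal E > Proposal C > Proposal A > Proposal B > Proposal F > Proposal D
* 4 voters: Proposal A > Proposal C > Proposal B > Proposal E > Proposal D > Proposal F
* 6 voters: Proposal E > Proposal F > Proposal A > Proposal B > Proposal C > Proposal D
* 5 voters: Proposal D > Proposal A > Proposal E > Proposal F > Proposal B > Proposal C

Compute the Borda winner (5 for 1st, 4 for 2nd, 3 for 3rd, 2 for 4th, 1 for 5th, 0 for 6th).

Proposal A: 5×3 + 4×3 + 5×1 + 6×0 + 5×3 + 4×5 + 6×3 + 5×4 = 105
Proposal B: 5×5 + 4×0 + 5×4 + 6×1 + 5×2 + 4×3 + 6×2 + 5×1 = 90
Proposal C: 5×1 + 4×1 + 5×0 + 6×3 + 5×4 + 4×4 + 6×1 + 5×0 = 69
Proposal D: 5×0 + 4×5 + 5×2 + 6×5 + 5×0 + 4×1 + 6×0 + 5×5 = 89
Proposal E: 5×4 + 4×4 + 5×3 + 6×4 + 5×5 + 4×2 + 6×5 + 5×3 = 153
Proposal F: 5×2 + 4×2 + 5×5 + 6×2 + 5×1 + 4×0 + 6×4 + 5×2 = 94

Proposal E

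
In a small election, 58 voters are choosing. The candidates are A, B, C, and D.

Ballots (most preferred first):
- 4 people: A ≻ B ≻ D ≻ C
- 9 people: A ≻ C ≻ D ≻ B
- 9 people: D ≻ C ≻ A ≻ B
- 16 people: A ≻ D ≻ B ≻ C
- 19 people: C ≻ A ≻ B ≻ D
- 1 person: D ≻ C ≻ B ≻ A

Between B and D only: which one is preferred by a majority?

D

B is ranked above D on 23 ballots; D above B on 35.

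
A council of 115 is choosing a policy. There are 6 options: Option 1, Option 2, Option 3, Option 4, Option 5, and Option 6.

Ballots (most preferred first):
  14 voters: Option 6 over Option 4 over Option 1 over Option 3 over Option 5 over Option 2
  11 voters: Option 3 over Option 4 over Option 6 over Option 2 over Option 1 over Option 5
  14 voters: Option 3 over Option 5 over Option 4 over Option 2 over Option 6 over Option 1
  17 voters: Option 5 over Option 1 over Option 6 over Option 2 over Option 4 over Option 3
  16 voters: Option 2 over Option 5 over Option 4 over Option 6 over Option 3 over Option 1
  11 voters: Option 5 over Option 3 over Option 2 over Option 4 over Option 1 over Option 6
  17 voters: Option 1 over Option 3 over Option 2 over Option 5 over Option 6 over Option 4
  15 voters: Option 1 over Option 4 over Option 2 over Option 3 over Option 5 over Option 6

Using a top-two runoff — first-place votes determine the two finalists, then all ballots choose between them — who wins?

Round 1 first-place votes: Option 1 32, Option 2 16, Option 3 25, Option 4 0, Option 5 28, Option 6 14. Option 1 and Option 5 advance.
Runoff: Option 1 is ranked above Option 5 on 57 ballots, Option 5 above Option 1 on 58.

Option 5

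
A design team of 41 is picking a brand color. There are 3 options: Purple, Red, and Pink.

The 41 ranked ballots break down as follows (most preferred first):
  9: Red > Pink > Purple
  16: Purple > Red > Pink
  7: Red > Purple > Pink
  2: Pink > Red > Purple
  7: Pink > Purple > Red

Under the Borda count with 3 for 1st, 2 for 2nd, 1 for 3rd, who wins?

Red

Purple: 9×1 + 16×3 + 7×2 + 2×1 + 7×2 = 87
Red: 9×3 + 16×2 + 7×3 + 2×2 + 7×1 = 91
Pink: 9×2 + 16×1 + 7×1 + 2×3 + 7×3 = 68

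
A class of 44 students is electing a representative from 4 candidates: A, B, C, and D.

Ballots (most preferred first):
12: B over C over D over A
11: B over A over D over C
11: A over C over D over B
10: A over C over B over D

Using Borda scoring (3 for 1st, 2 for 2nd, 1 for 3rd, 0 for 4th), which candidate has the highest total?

A

A: 12×0 + 11×2 + 11×3 + 10×3 = 85
B: 12×3 + 11×3 + 11×0 + 10×1 = 79
C: 12×2 + 11×0 + 11×2 + 10×2 = 66
D: 12×1 + 11×1 + 11×1 + 10×0 = 34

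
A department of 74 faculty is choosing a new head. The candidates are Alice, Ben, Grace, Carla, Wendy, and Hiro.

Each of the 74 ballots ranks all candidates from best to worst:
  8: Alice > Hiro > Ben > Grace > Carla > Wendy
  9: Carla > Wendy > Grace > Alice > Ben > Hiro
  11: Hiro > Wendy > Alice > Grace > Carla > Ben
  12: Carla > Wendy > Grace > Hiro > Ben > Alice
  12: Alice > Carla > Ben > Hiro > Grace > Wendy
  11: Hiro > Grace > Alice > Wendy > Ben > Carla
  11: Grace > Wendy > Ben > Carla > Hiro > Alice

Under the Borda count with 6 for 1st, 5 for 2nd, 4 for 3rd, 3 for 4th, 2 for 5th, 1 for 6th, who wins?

Alice: 8×6 + 9×3 + 11×4 + 12×1 + 12×6 + 11×4 + 11×1 = 258
Ben: 8×4 + 9×2 + 11×1 + 12×2 + 12×4 + 11×2 + 11×4 = 199
Grace: 8×3 + 9×4 + 11×3 + 12×4 + 12×2 + 11×5 + 11×6 = 286
Carla: 8×2 + 9×6 + 11×2 + 12×6 + 12×5 + 11×1 + 11×3 = 268
Wendy: 8×1 + 9×5 + 11×5 + 12×5 + 12×1 + 11×3 + 11×5 = 268
Hiro: 8×5 + 9×1 + 11×6 + 12×3 + 12×3 + 11×6 + 11×2 = 275

Grace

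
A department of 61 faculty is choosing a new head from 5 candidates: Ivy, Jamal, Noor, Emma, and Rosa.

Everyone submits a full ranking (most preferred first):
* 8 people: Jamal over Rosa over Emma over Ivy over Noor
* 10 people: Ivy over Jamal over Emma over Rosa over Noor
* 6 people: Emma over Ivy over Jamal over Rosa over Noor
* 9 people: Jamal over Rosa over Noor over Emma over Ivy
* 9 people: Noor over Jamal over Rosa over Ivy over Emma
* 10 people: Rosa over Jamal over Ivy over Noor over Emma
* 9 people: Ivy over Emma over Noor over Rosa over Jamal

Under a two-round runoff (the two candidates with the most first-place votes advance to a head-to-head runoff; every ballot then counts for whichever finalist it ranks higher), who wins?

Jamal

Round 1 first-place votes: Ivy 19, Jamal 17, Noor 9, Emma 6, Rosa 10. Ivy and Jamal advance.
Runoff: Ivy is ranked above Jamal on 25 ballots, Jamal above Ivy on 36.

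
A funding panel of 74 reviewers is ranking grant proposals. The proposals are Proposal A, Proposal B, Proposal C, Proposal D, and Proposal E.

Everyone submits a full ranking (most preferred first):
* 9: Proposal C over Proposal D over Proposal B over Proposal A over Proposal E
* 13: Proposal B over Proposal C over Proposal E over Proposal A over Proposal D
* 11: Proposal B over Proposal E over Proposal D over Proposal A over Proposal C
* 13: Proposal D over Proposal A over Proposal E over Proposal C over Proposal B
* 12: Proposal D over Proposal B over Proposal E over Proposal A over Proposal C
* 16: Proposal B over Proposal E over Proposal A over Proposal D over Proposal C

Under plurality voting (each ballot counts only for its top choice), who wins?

Proposal B

First-place votes: Proposal A 0, Proposal B 40, Proposal C 9, Proposal D 25, Proposal E 0.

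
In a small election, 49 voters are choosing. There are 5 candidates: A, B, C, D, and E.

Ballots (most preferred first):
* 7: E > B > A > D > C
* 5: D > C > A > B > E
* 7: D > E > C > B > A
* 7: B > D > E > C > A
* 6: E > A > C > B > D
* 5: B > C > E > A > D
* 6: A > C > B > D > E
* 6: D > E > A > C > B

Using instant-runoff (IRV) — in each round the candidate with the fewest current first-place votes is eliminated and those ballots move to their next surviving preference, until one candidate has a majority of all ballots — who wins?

B

Round 1: A 6, B 12, C 0, D 18, E 13. C eliminated.
Round 2: A 6, B 12, D 18, E 13. A eliminated.
Round 3: B 18, D 18, E 13. E eliminated.
Round 4: B 31, D 18. B has a majority (≥25).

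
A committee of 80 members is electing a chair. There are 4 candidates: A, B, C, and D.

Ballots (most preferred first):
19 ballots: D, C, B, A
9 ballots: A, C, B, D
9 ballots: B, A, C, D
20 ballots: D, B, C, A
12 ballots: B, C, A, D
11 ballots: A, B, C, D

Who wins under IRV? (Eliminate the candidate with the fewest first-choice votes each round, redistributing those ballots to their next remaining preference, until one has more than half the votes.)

Round 1: A 20, B 21, C 0, D 39. C eliminated.
Round 2: A 20, B 21, D 39. A eliminated.
Round 3: B 41, D 39. B has a majority (≥41).

B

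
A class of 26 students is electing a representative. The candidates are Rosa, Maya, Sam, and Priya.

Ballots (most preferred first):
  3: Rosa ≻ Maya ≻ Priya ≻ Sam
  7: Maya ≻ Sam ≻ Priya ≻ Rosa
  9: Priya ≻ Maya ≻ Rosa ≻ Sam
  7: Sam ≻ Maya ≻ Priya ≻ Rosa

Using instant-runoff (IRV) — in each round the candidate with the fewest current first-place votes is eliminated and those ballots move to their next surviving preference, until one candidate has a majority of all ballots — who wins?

Maya

Round 1: Rosa 3, Maya 7, Sam 7, Priya 9. Rosa eliminated.
Round 2: Maya 10, Sam 7, Priya 9. Sam eliminated.
Round 3: Maya 17, Priya 9. Maya has a majority (≥14).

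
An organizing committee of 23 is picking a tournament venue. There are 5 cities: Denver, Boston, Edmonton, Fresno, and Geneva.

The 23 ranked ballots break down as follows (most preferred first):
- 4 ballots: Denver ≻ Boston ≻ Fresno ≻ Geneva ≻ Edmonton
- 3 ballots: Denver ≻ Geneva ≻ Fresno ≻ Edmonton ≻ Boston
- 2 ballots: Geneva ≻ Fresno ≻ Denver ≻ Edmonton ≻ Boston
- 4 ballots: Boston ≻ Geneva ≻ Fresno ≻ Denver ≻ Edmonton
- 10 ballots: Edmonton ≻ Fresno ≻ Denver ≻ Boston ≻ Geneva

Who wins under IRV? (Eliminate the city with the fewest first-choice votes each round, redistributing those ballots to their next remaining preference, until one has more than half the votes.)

Denver

Round 1: Denver 7, Boston 4, Edmonton 10, Fresno 0, Geneva 2. Fresno eliminated.
Round 2: Denver 7, Boston 4, Edmonton 10, Geneva 2. Geneva eliminated.
Round 3: Denver 9, Boston 4, Edmonton 10. Boston eliminated.
Round 4: Denver 13, Edmonton 10. Denver has a majority (≥12).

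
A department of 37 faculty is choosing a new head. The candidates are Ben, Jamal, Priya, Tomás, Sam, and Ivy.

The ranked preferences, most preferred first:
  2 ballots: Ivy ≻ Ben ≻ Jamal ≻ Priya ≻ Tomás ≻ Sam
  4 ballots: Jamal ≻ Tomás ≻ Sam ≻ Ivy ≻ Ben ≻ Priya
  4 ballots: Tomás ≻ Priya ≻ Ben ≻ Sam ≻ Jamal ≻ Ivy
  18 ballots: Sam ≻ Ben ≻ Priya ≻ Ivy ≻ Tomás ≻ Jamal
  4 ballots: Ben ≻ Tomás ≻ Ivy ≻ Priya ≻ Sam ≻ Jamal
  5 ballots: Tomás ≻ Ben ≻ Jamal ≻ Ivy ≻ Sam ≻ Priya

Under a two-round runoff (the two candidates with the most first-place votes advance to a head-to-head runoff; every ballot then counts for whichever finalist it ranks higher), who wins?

Tomás

Round 1 first-place votes: Ben 4, Jamal 4, Priya 0, Tomás 9, Sam 18, Ivy 2. Sam and Tomás advance.
Runoff: Sam is ranked above Tomás on 18 ballots, Tomás above Sam on 19.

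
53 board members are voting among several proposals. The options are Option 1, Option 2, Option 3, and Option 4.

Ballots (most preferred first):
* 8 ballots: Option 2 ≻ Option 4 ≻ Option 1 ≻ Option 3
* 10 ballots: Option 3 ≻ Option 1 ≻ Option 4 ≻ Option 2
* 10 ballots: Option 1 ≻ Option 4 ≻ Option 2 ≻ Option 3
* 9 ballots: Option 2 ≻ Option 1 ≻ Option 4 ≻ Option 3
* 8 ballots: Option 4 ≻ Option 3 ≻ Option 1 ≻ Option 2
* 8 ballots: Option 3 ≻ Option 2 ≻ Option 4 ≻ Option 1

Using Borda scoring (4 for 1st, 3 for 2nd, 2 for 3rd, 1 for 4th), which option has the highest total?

Option 4

Option 1: 8×2 + 10×3 + 10×4 + 9×3 + 8×2 + 8×1 = 137
Option 2: 8×4 + 10×1 + 10×2 + 9×4 + 8×1 + 8×3 = 130
Option 3: 8×1 + 10×4 + 10×1 + 9×1 + 8×3 + 8×4 = 123
Option 4: 8×3 + 10×2 + 10×3 + 9×2 + 8×4 + 8×2 = 140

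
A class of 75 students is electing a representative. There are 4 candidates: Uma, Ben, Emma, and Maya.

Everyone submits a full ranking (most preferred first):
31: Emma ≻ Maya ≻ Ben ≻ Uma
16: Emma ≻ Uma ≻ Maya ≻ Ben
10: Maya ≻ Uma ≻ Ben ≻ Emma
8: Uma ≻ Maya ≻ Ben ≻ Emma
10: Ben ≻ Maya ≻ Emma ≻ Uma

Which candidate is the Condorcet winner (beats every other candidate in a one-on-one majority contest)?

Emma

Emma vs Uma: 57–18
Emma vs Ben: 47–28
Emma vs Maya: 47–28
Emma beats every other candidate.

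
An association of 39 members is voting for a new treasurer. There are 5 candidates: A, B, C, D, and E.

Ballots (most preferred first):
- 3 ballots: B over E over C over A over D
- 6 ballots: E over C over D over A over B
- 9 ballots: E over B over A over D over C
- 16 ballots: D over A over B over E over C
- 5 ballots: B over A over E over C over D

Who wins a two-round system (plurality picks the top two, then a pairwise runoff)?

E

Round 1 first-place votes: A 0, B 8, C 0, D 16, E 15. D and E advance.
Runoff: D is ranked above E on 16 ballots, E above D on 23.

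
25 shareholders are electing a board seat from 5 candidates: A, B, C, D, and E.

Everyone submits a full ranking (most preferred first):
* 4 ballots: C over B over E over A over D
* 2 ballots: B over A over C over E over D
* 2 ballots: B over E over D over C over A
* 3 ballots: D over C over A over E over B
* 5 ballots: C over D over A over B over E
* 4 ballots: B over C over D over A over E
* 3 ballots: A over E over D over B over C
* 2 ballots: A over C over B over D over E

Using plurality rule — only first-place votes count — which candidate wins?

First-place votes: A 5, B 8, C 9, D 3, E 0.

C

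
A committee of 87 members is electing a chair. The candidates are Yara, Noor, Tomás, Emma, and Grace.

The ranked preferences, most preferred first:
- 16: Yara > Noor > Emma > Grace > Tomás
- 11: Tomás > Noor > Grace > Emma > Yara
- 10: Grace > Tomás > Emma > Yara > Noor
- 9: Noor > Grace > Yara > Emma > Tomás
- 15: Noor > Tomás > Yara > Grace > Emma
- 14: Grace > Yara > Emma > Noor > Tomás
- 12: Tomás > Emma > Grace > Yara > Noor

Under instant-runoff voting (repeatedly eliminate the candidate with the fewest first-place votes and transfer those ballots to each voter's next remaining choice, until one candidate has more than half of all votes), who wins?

Round 1: Yara 16, Noor 24, Tomás 23, Emma 0, Grace 24. Emma eliminated.
Round 2: Yara 16, Noor 24, Tomás 23, Grace 24. Yara eliminated.
Round 3: Noor 40, Tomás 23, Grace 24. Tomás eliminated.
Round 4: Noor 51, Grace 36. Noor has a majority (≥44).

Noor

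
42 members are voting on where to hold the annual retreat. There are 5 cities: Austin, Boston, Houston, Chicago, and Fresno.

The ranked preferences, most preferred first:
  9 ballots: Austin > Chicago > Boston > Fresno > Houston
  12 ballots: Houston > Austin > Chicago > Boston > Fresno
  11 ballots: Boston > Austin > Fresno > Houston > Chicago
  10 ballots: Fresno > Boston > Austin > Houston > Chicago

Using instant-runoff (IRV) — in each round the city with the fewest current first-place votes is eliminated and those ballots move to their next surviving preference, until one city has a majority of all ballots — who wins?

Round 1: Austin 9, Boston 11, Houston 12, Chicago 0, Fresno 10. Chicago eliminated.
Round 2: Austin 9, Boston 11, Houston 12, Fresno 10. Austin eliminated.
Round 3: Boston 20, Houston 12, Fresno 10. Fresno eliminated.
Round 4: Boston 30, Houston 12. Boston has a majority (≥22).

Boston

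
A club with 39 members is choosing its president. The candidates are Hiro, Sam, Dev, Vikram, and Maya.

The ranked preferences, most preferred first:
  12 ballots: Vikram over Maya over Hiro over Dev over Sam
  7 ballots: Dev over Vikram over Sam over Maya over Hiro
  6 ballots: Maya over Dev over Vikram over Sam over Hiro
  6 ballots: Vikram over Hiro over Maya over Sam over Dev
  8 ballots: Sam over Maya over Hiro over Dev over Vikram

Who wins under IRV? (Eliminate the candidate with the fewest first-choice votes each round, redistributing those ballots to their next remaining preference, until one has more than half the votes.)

Round 1: Hiro 0, Sam 8, Dev 7, Vikram 18, Maya 6. Hiro eliminated.
Round 2: Sam 8, Dev 7, Vikram 18, Maya 6. Maya eliminated.
Round 3: Sam 8, Dev 13, Vikram 18. Sam eliminated.
Round 4: Dev 21, Vikram 18. Dev has a majority (≥20).

Dev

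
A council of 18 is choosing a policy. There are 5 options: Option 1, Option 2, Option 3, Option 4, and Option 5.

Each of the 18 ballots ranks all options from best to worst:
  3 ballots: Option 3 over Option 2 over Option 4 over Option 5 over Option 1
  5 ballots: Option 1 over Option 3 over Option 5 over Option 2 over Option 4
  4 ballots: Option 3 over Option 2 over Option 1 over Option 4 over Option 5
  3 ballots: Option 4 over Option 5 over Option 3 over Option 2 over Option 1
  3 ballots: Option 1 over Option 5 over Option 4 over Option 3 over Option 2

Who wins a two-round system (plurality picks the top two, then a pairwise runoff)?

Option 3

Round 1 first-place votes: Option 1 8, Option 2 0, Option 3 7, Option 4 3, Option 5 0. Option 1 and Option 3 advance.
Runoff: Option 1 is ranked above Option 3 on 8 ballots, Option 3 above Option 1 on 10.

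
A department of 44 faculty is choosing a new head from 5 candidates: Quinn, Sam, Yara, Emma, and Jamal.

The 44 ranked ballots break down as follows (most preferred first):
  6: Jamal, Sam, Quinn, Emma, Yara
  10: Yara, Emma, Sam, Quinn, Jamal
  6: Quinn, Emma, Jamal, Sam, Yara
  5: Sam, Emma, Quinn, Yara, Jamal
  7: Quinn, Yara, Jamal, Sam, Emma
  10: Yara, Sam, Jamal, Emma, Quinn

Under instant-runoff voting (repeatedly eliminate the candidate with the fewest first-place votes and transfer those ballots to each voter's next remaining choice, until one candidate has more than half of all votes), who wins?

Quinn

Round 1: Quinn 13, Sam 5, Yara 20, Emma 0, Jamal 6. Emma eliminated.
Round 2: Quinn 13, Sam 5, Yara 20, Jamal 6. Sam eliminated.
Round 3: Quinn 18, Yara 20, Jamal 6. Jamal eliminated.
Round 4: Quinn 24, Yara 20. Quinn has a majority (≥23).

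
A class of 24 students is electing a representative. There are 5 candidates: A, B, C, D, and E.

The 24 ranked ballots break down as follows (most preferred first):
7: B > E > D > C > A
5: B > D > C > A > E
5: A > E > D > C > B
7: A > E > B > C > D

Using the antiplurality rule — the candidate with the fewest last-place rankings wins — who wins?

Last-place votes: A 7, B 5, C 0, D 7, E 5.

C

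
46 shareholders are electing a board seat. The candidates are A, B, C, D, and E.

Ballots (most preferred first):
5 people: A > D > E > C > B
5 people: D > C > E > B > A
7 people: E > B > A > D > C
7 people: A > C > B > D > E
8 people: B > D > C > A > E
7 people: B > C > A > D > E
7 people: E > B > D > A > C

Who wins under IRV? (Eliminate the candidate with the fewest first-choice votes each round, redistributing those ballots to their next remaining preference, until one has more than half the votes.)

Round 1: A 12, B 15, C 0, D 5, E 14. C eliminated.
Round 2: A 12, B 15, D 5, E 14. D eliminated.
Round 3: A 12, B 15, E 19. A eliminated.
Round 4: B 22, E 24. E has a majority (≥24).

E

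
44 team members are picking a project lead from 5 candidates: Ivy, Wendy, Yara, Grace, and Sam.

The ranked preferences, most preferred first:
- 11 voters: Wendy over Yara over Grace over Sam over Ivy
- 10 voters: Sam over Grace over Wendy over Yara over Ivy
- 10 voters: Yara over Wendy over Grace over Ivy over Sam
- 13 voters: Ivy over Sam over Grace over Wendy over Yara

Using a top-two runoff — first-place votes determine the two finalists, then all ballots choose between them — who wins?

Round 1 first-place votes: Ivy 13, Wendy 11, Yara 10, Grace 0, Sam 10. Ivy and Wendy advance.
Runoff: Ivy is ranked above Wendy on 13 ballots, Wendy above Ivy on 31.

Wendy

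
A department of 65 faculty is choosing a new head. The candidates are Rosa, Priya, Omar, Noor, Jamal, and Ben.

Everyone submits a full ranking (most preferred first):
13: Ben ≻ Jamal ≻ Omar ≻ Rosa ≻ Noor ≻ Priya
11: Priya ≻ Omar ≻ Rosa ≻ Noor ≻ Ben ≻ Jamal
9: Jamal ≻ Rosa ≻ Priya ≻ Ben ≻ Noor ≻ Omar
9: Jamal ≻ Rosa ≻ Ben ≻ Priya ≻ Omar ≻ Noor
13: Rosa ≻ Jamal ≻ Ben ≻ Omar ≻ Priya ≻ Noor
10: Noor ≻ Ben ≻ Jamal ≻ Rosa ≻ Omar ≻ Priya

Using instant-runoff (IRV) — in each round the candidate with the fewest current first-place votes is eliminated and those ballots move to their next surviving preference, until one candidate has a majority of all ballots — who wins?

Round 1: Rosa 13, Priya 11, Omar 0, Noor 10, Jamal 18, Ben 13. Omar eliminated.
Round 2: Rosa 13, Priya 11, Noor 10, Jamal 18, Ben 13. Noor eliminated.
Round 3: Rosa 13, Priya 11, Jamal 18, Ben 23. Priya eliminated.
Round 4: Rosa 24, Jamal 18, Ben 23. Jamal eliminated.
Round 5: Rosa 42, Ben 23. Rosa has a majority (≥33).

Rosa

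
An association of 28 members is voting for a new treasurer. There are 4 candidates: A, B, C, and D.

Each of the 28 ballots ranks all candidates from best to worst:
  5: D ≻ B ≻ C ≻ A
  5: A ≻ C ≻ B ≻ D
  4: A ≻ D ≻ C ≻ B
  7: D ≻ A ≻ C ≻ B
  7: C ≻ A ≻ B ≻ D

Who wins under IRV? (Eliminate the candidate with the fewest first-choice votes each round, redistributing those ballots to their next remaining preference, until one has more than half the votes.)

A

Round 1: A 9, B 0, C 7, D 12. B eliminated.
Round 2: A 9, C 7, D 12. C eliminated.
Round 3: A 16, D 12. A has a majority (≥15).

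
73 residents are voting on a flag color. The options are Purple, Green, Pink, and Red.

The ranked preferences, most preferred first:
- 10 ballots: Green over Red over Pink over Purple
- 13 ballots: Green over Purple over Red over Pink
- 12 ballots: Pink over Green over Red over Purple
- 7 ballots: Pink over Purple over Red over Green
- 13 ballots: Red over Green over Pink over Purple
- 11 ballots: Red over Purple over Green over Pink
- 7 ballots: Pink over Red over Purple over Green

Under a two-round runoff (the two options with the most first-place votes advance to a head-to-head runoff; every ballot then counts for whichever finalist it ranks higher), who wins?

Round 1 first-place votes: Purple 0, Green 23, Pink 26, Red 24. Pink and Red advance.
Runoff: Pink is ranked above Red on 26 ballots, Red above Pink on 47.

Red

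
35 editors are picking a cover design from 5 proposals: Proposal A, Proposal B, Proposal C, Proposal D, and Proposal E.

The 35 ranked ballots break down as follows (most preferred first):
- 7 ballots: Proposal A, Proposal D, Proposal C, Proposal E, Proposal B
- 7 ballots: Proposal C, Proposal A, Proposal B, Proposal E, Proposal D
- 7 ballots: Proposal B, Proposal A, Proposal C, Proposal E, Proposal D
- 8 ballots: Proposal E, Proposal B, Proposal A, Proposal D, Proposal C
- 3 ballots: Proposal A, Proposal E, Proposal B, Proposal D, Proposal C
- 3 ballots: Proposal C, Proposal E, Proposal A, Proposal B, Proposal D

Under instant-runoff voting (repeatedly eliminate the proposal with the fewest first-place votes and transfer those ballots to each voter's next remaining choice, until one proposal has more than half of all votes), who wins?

Round 1: Proposal A 10, Proposal B 7, Proposal C 10, Proposal D 0, Proposal E 8. Proposal D eliminated.
Round 2: Proposal A 10, Proposal B 7, Proposal C 10, Proposal E 8. Proposal B eliminated.
Round 3: Proposal A 17, Proposal C 10, Proposal E 8. Proposal E eliminated.
Round 4: Proposal A 25, Proposal C 10. Proposal A has a majority (≥18).

Proposal A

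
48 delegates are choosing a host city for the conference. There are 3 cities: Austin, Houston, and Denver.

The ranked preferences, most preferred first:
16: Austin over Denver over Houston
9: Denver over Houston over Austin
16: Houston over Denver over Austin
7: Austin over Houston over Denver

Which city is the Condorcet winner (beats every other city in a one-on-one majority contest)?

Denver vs Austin: 25–23
Denver vs Houston: 25–23
Denver beats every other city.

Denver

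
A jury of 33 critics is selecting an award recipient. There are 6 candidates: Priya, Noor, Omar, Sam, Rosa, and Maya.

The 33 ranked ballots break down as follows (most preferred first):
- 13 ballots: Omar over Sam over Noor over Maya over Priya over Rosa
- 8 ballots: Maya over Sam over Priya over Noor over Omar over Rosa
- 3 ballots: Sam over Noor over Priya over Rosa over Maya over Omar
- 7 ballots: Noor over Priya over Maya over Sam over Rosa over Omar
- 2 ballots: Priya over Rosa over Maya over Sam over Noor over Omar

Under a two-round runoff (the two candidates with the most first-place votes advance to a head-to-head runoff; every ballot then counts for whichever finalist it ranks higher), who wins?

Round 1 first-place votes: Priya 2, Noor 7, Omar 13, Sam 3, Rosa 0, Maya 8. Omar and Maya advance.
Runoff: Omar is ranked above Maya on 13 ballots, Maya above Omar on 20.

Maya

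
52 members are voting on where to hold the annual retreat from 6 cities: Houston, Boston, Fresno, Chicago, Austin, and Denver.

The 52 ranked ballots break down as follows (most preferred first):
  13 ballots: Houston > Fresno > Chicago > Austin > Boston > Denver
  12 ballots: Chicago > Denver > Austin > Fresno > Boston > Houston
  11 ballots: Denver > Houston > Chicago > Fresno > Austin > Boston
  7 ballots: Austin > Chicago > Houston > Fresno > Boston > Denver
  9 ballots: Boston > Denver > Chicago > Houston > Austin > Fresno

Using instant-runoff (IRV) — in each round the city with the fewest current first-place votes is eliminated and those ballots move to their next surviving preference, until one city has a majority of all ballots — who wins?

Chicago

Round 1: Houston 13, Boston 9, Fresno 0, Chicago 12, Austin 7, Denver 11. Fresno eliminated.
Round 2: Houston 13, Boston 9, Chicago 12, Austin 7, Denver 11. Austin eliminated.
Round 3: Houston 13, Boston 9, Chicago 19, Denver 11. Boston eliminated.
Round 4: Houston 13, Chicago 19, Denver 20. Houston eliminated.
Round 5: Chicago 32, Denver 20. Chicago has a majority (≥27).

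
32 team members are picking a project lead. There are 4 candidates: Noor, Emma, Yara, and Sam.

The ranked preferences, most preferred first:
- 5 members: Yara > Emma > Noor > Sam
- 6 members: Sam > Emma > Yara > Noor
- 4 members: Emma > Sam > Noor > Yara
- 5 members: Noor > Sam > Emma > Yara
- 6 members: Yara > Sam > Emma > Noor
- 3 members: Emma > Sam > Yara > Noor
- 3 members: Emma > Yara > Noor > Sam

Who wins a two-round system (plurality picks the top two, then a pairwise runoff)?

Round 1 first-place votes: Noor 5, Emma 10, Yara 11, Sam 6. Yara and Emma advance.
Runoff: Yara is ranked above Emma on 11 ballots, Emma above Yara on 21.

Emma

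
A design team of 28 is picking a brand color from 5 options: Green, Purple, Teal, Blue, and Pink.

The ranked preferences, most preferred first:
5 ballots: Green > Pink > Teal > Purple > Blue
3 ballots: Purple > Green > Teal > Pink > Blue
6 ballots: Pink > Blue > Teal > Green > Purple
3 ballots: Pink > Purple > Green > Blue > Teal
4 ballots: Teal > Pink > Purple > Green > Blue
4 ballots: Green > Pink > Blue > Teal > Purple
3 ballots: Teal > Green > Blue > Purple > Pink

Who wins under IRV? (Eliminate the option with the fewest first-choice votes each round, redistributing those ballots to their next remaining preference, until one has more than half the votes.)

Green

Round 1: Green 9, Purple 3, Teal 7, Blue 0, Pink 9. Blue eliminated.
Round 2: Green 9, Purple 3, Teal 7, Pink 9. Purple eliminated.
Round 3: Green 12, Teal 7, Pink 9. Teal eliminated.
Round 4: Green 15, Pink 13. Green has a majority (≥15).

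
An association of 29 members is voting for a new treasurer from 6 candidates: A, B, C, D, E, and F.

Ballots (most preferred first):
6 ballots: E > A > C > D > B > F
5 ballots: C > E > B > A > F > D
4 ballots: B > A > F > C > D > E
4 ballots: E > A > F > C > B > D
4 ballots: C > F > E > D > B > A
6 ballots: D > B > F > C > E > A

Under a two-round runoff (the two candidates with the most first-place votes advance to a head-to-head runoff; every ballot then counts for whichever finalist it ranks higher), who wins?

Round 1 first-place votes: A 0, B 4, C 9, D 6, E 10, F 0. E and C advance.
Runoff: E is ranked above C on 10 ballots, C above E on 19.

C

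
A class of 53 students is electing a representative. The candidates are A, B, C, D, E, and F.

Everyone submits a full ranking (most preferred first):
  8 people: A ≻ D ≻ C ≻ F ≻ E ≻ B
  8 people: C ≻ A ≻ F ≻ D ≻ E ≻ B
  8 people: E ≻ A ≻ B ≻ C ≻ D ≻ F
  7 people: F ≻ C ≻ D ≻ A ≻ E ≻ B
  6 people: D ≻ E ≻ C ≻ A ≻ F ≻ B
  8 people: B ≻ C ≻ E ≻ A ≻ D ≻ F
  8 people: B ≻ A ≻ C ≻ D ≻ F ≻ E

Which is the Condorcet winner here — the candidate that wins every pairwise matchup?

C vs A: 29–24
C vs B: 29–24
C vs D: 39–14
C vs E: 39–14
C vs F: 46–7
C beats every other candidate.

C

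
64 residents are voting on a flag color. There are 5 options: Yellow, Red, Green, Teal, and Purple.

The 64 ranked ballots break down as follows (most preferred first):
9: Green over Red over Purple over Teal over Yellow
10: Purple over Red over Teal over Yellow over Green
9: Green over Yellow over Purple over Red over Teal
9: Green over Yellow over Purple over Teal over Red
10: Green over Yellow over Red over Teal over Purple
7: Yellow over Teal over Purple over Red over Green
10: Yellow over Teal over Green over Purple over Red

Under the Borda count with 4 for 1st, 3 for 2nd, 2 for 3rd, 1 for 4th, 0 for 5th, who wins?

Green

Yellow: 9×0 + 10×1 + 9×3 + 9×3 + 10×3 + 7×4 + 10×4 = 162
Red: 9×3 + 10×3 + 9×1 + 9×0 + 10×2 + 7×1 + 10×0 = 93
Green: 9×4 + 10×0 + 9×4 + 9×4 + 10×4 + 7×0 + 10×2 = 168
Teal: 9×1 + 10×2 + 9×0 + 9×1 + 10×1 + 7×3 + 10×3 = 99
Purple: 9×2 + 10×4 + 9×2 + 9×2 + 10×0 + 7×2 + 10×1 = 118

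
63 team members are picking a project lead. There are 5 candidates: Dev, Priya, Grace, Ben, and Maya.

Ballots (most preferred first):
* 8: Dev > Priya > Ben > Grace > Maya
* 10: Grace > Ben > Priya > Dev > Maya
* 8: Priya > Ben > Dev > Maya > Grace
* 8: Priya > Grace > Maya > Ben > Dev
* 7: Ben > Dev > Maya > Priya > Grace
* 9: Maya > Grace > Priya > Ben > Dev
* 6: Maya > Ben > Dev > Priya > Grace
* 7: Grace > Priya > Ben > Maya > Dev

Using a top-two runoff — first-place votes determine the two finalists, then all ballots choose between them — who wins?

Round 1 first-place votes: Dev 8, Priya 16, Grace 17, Ben 7, Maya 15. Grace and Priya advance.
Runoff: Grace is ranked above Priya on 26 ballots, Priya above Grace on 37.

Priya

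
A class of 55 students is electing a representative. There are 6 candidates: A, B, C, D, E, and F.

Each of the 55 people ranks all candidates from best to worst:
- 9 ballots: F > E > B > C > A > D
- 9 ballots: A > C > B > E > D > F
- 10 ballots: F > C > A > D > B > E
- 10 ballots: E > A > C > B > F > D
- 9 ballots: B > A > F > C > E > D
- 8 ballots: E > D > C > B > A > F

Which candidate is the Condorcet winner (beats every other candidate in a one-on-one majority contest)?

A

A vs B: 29–26
A vs C: 28–27
A vs D: 47–8
A vs E: 28–27
A vs F: 36–19
A beats every other candidate.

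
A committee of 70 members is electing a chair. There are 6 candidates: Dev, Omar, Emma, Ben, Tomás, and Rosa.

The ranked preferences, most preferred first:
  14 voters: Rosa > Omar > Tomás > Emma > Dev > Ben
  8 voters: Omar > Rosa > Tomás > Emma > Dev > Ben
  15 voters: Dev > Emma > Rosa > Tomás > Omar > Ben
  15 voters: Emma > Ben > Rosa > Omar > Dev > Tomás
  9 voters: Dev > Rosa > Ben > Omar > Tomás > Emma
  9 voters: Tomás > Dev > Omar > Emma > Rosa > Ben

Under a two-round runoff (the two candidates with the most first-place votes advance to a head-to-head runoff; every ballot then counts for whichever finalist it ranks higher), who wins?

Emma

Round 1 first-place votes: Dev 24, Omar 8, Emma 15, Ben 0, Tomás 9, Rosa 14. Dev and Emma advance.
Runoff: Dev is ranked above Emma on 33 ballots, Emma above Dev on 37.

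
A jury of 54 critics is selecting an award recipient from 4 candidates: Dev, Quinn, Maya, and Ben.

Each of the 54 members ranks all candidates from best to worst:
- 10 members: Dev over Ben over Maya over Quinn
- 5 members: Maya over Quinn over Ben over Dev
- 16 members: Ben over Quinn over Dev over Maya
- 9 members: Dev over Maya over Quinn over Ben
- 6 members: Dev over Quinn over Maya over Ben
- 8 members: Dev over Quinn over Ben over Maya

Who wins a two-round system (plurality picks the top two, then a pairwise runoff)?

Round 1 first-place votes: Dev 33, Quinn 0, Maya 5, Ben 16. Dev and Ben advance.
Runoff: Dev is ranked above Ben on 33 ballots, Ben above Dev on 21.

Dev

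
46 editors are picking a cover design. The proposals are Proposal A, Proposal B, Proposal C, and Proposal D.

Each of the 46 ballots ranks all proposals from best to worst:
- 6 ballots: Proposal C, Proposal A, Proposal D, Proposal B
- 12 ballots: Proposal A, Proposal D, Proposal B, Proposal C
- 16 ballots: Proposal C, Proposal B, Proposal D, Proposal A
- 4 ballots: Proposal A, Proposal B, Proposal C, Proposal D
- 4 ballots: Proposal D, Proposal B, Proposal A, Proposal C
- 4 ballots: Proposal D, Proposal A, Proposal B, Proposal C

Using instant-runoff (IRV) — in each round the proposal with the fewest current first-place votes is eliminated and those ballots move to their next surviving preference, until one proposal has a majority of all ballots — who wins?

Proposal A

Round 1: Proposal A 16, Proposal B 0, Proposal C 22, Proposal D 8. Proposal B eliminated.
Round 2: Proposal A 16, Proposal C 22, Proposal D 8. Proposal D eliminated.
Round 3: Proposal A 24, Proposal C 22. Proposal A has a majority (≥24).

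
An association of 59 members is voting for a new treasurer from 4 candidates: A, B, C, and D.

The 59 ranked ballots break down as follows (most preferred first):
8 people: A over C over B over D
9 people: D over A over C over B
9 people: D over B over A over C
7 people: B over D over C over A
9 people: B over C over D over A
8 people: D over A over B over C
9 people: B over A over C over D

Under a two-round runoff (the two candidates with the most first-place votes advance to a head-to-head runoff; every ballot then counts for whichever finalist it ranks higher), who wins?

B

Round 1 first-place votes: A 8, B 25, C 0, D 26. D and B advance.
Runoff: D is ranked above B on 26 ballots, B above D on 33.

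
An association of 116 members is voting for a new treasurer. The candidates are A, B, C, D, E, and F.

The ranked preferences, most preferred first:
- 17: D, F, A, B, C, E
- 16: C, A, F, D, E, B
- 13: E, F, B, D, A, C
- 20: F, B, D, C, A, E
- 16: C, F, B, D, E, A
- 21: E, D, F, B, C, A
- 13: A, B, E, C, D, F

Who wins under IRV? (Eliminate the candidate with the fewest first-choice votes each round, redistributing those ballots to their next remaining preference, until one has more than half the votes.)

Round 1: A 13, B 0, C 32, D 17, E 34, F 20. B eliminated.
Round 2: A 13, C 32, D 17, E 34, F 20. A eliminated.
Round 3: C 32, D 17, E 47, F 20. D eliminated.
Round 4: C 32, E 47, F 37. C eliminated.
Round 5: E 47, F 69. F has a majority (≥59).

F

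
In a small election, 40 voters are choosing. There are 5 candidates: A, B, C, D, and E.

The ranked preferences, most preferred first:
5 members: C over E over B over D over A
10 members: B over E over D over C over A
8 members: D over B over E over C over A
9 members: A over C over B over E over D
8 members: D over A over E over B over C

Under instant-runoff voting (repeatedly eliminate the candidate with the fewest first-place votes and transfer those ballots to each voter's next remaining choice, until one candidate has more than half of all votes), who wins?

Round 1: A 9, B 10, C 5, D 16, E 0. E eliminated.
Round 2: A 9, B 10, C 5, D 16. C eliminated.
Round 3: A 9, B 15, D 16. A eliminated.
Round 4: B 24, D 16. B has a majority (≥21).

B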